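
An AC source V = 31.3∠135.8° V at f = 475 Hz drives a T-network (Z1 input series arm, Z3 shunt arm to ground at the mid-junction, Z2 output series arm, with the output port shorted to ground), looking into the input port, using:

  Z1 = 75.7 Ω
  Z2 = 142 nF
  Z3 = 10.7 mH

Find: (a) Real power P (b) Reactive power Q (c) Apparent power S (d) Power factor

Step 1 — Angular frequency: ω = 2π·f = 2π·475 = 2985 rad/s.
Step 2 — Component impedances:
  Z1: Z = R = 75.7 Ω
  Z2: Z = 1/(jωC) = -j/(ω·C) = 0 - j2360 Ω
  Z3: Z = jωL = j·2985·0.0107 = 0 + j31.93 Ω
Step 3 — With the output port shorted to ground, the output series arm Z2 runs from the junction to ground; the shunt arm Z3 also runs from the junction to ground. They appear in parallel: Z3 || Z2 = 0 + j32.37 Ω.
Step 4 — Series with input arm Z1: Z_in = Z1 + (Z3 || Z2) = 75.7 + j32.37 Ω = 82.33∠23.2° Ω.
Step 5 — Source phasor: V = 31.3∠135.8° V = -22.44 + j21.82 V.
Step 6 — Current: I = V / Z = -0.1464 + j0.3509 A = 0.3802∠112.6° A.
Step 7 — Complex power: S = V·I* = 10.94 + j4.679 VA.
Step 8 — Real power: P = Re(S) = 10.94 W.
Step 9 — Reactive power: Q = Im(S) = 4.679 VAR.
Step 10 — Apparent power: |S| = 11.9 VA.
Step 11 — Power factor: PF = P/|S| = 0.9195 (lagging).

(a) P = 10.94 W  (b) Q = 4.679 VAR  (c) S = 11.9 VA  (d) PF = 0.9195 (lagging)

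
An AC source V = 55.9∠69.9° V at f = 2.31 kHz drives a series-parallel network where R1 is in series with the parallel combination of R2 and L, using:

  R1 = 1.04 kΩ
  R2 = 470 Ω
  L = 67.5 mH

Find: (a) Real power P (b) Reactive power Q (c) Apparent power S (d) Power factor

Step 1 — Angular frequency: ω = 2π·f = 2π·2310 = 1.451e+04 rad/s.
Step 2 — Component impedances:
  R1: Z = R = 1040 Ω
  R2: Z = R = 470 Ω
  L: Z = jωL = j·1.451e+04·0.0675 = 0 + j979.7 Ω
Step 3 — Parallel branch: R2 || L = 1/(1/R2 + 1/L) = 382.1 + j183.3 Ω.
Step 4 — Series with R1: Z_total = R1 + (R2 || L) = 1422 + j183.3 Ω = 1434∠7.3° Ω.
Step 5 — Source phasor: V = 55.9∠69.9° V = 19.21 + j52.5 V.
Step 6 — Current: I = V / Z = 0.01797 + j0.0346 A = 0.03899∠62.6° A.
Step 7 — Complex power: S = V·I* = 2.161 + j0.2786 VA.
Step 8 — Real power: P = Re(S) = 2.161 W.
Step 9 — Reactive power: Q = Im(S) = 0.2786 VAR.
Step 10 — Apparent power: |S| = 2.179 VA.
Step 11 — Power factor: PF = P/|S| = 0.9918 (lagging).

(a) P = 2.161 W  (b) Q = 0.2786 VAR  (c) S = 2.179 VA  (d) PF = 0.9918 (lagging)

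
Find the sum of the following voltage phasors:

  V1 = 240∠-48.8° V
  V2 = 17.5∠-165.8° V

Step 1 — Convert each phasor to rectangular form:
  V1 = 240·(cos(-48.8°) + j·sin(-48.8°)) = 158.1 - j180.6 V
  V2 = 17.5·(cos(-165.8°) + j·sin(-165.8°)) = -16.97 - j4.293 V
Step 2 — Sum components: V_total = 141.1 - j184.9 V.
Step 3 — Convert to polar: |V_total| = 232.6 V, ∠V_total = -52.6°.

V_total = 232.6∠-52.6° V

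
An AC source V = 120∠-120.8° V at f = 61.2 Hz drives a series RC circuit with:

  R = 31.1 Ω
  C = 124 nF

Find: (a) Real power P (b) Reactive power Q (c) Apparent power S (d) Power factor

Step 1 — Angular frequency: ω = 2π·f = 2π·61.2 = 384.5 rad/s.
Step 2 — Component impedances:
  R: Z = R = 31.1 Ω
  C: Z = 1/(jωC) = -j/(ω·C) = 0 - j2.097e+04 Ω
Step 3 — Series combination: Z_total = R + C = 31.1 - j2.097e+04 Ω = 2.097e+04∠-89.9° Ω.
Step 4 — Source phasor: V = 120∠-120.8° V = -61.45 - j103.1 V.
Step 5 — Current: I = V / Z = 0.00491 - j0.002937 A = 0.005722∠-30.9° A.
Step 6 — Complex power: S = V·I* = 0.001018 - j0.6866 VA.
Step 7 — Real power: P = Re(S) = 0.001018 W.
Step 8 — Reactive power: Q = Im(S) = -0.6866 VAR.
Step 9 — Apparent power: |S| = 0.6866 VA.
Step 10 — Power factor: PF = P/|S| = 0.001483 (leading).

(a) P = 0.001018 W  (b) Q = -0.6866 VAR  (c) S = 0.6866 VA  (d) PF = 0.001483 (leading)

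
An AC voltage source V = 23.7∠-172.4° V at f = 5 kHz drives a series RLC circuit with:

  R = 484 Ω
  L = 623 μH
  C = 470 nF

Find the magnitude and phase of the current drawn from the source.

Step 1 — Angular frequency: ω = 2π·f = 2π·5000 = 3.142e+04 rad/s.
Step 2 — Component impedances:
  R: Z = R = 484 Ω
  L: Z = jωL = j·3.142e+04·0.000623 = 0 + j19.57 Ω
  C: Z = 1/(jωC) = -j/(ω·C) = 0 - j67.73 Ω
Step 3 — Series combination: Z_total = R + L + C = 484 - j48.15 Ω = 486.4∠-5.7° Ω.
Step 4 — Source phasor: V = 23.7∠-172.4° V = -23.49 - j3.134 V.
Step 5 — Ohm's law: I = V / Z_total = (-23.49 - j3.134) / (484 - j48.15) = -0.04742 - j0.01119 A.
Step 6 — Convert to polar: |I| = 0.04873 A, ∠I = -166.7°.

I = 0.04873∠-166.7° A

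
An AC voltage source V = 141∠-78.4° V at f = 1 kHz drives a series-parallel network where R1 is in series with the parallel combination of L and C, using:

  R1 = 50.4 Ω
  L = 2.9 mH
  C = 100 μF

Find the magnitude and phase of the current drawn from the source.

Step 1 — Angular frequency: ω = 2π·f = 2π·1000 = 6283 rad/s.
Step 2 — Component impedances:
  R1: Z = R = 50.4 Ω
  L: Z = jωL = j·6283·0.0029 = 0 + j18.22 Ω
  C: Z = 1/(jωC) = -j/(ω·C) = 0 - j1.592 Ω
Step 3 — Parallel branch: L || C = 1/(1/L + 1/C) = 0 - j1.744 Ω.
Step 4 — Series with R1: Z_total = R1 + (L || C) = 50.4 - j1.744 Ω = 50.43∠-2.0° Ω.
Step 5 — Source phasor: V = 141∠-78.4° V = 28.35 - j138.1 V.
Step 6 — Ohm's law: I = V / Z_total = (28.35 - j138.1) / (50.4 - j1.744) = 0.6566 - j2.718 A.
Step 7 — Convert to polar: |I| = 2.796 A, ∠I = -76.4°.

I = 2.796∠-76.4° A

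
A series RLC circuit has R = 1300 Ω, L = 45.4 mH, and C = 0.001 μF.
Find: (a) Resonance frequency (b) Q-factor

Step 1 — Resonance condition Im(Z)=0 gives ω₀ = 1/√(LC).
Step 2 — ω₀ = 1/√(0.0454·1e-09) = 1.484e+05 rad/s.
Step 3 — f₀ = ω₀/(2π) = 2.362e+04 Hz.
Step 4 — Series Q: Q = ω₀L/R = 1.484e+05·0.0454/1300 = 5.183.

(a) f₀ = 2.362e+04 Hz  (b) Q = 5.183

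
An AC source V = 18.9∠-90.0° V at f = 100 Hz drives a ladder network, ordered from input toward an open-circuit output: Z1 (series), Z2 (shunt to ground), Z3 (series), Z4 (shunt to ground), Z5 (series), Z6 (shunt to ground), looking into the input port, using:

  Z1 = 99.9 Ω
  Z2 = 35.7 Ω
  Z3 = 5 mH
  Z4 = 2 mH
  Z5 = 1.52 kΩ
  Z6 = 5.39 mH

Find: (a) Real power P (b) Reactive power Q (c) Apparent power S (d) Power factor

Step 1 — Angular frequency: ω = 2π·f = 2π·100 = 628.3 rad/s.
Step 2 — Component impedances:
  Z1: Z = R = 99.9 Ω
  Z2: Z = R = 35.7 Ω
  Z3: Z = jωL = j·628.3·0.005 = 0 + j3.142 Ω
  Z4: Z = jωL = j·628.3·0.002 = 0 + j1.257 Ω
  Z5: Z = R = 1520 Ω
  Z6: Z = jωL = j·628.3·0.00539 = 0 + j3.387 Ω
Step 3 — Ladder network (open output): work backward from the far end, alternating series and parallel combinations. Z_in = 100.4 + j4.332 Ω = 100.5∠2.5° Ω.
Step 4 — Source phasor: V = 18.9∠-90.0° V = 0 - j18.9 V.
Step 5 — Current: I = V / Z = -0.008102 - j0.1878 A = 0.188∠-92.5° A.
Step 6 — Complex power: S = V·I* = 3.55 + j0.1531 VA.
Step 7 — Real power: P = Re(S) = 3.55 W.
Step 8 — Reactive power: Q = Im(S) = 0.1531 VAR.
Step 9 — Apparent power: |S| = 3.553 VA.
Step 10 — Power factor: PF = P/|S| = 0.9991 (lagging).

(a) P = 3.55 W  (b) Q = 0.1531 VAR  (c) S = 3.553 VA  (d) PF = 0.9991 (lagging)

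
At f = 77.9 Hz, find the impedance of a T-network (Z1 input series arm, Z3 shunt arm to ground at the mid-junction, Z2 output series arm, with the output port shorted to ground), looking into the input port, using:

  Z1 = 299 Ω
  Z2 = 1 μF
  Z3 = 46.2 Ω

Step 1 — Angular frequency: ω = 2π·f = 2π·77.9 = 489.5 rad/s.
Step 2 — Component impedances:
  Z1: Z = R = 299 Ω
  Z2: Z = 1/(jωC) = -j/(ω·C) = 0 - j2043 Ω
  Z3: Z = R = 46.2 Ω
Step 3 — With the output port shorted to ground, the output series arm Z2 runs from the junction to ground; the shunt arm Z3 also runs from the junction to ground. They appear in parallel: Z3 || Z2 = 46.18 - j1.044 Ω.
Step 4 — Series with input arm Z1: Z_in = Z1 + (Z3 || Z2) = 345.2 - j1.044 Ω = 345.2∠-0.2° Ω.

Z = 345.2 - j1.044 Ω = 345.2∠-0.2° Ω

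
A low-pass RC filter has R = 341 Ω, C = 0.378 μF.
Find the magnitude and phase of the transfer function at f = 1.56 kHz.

Step 1 — Angular frequency: ω = 2π·1560 = 9802 rad/s.
Step 2 — Transfer function: H(jω) = 1/(1 + jωRC).
Step 3 — Denominator: 1 + jωRC = 1 + j·9802·341·3.78e-07 = 1 + j1.263.
Step 4 — H = 0.3852 - j0.4866.
Step 5 — Magnitude: |H| = 0.6206 (-4.1 dB); phase: φ = -51.6°.

|H| = 0.6206 (-4.1 dB), φ = -51.6°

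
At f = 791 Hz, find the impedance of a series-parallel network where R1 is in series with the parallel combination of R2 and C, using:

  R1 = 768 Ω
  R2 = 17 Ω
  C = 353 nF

Step 1 — Angular frequency: ω = 2π·f = 2π·791 = 4970 rad/s.
Step 2 — Component impedances:
  R1: Z = R = 768 Ω
  R2: Z = R = 17 Ω
  C: Z = 1/(jωC) = -j/(ω·C) = 0 - j570 Ω
Step 3 — Parallel branch: R2 || C = 1/(1/R2 + 1/C) = 16.98 - j0.5066 Ω.
Step 4 — Series with R1: Z_total = R1 + (R2 || C) = 785 - j0.5066 Ω = 785∠-0.0° Ω.

Z = 785 - j0.5066 Ω = 785∠-0.0° Ω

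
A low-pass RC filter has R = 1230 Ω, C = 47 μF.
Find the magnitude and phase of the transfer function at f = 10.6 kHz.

Step 1 — Angular frequency: ω = 2π·1.06e+04 = 6.66e+04 rad/s.
Step 2 — Transfer function: H(jω) = 1/(1 + jωRC).
Step 3 — Denominator: 1 + jωRC = 1 + j·6.66e+04·1230·4.7e-05 = 1 + j3850.
Step 4 — H = 6.746e-08 - j0.0002597.
Step 5 — Magnitude: |H| = 0.0002597 (-71.7 dB); phase: φ = -90.0°.

|H| = 0.0002597 (-71.7 dB), φ = -90.0°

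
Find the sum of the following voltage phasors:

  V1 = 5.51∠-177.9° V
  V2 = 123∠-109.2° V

Step 1 — Convert each phasor to rectangular form:
  V1 = 5.51·(cos(-177.9°) + j·sin(-177.9°)) = -5.506 - j0.2019 V
  V2 = 123·(cos(-109.2°) + j·sin(-109.2°)) = -40.45 - j116.2 V
Step 2 — Sum components: V_total = -45.96 - j116.4 V.
Step 3 — Convert to polar: |V_total| = 125.1 V, ∠V_total = -111.6°.

V_total = 125.1∠-111.6° V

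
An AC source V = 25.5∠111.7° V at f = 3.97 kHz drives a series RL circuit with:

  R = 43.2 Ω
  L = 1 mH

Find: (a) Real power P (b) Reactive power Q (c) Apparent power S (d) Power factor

Step 1 — Angular frequency: ω = 2π·f = 2π·3970 = 2.494e+04 rad/s.
Step 2 — Component impedances:
  R: Z = R = 43.2 Ω
  L: Z = jωL = j·2.494e+04·0.001 = 0 + j24.94 Ω
Step 3 — Series combination: Z_total = R + L = 43.2 + j24.94 Ω = 49.88∠30.0° Ω.
Step 4 — Source phasor: V = 25.5∠111.7° V = -9.429 + j23.69 V.
Step 5 — Current: I = V / Z = 0.07382 + j0.5058 A = 0.5112∠81.7° A.
Step 6 — Complex power: S = V·I* = 11.29 + j6.518 VA.
Step 7 — Real power: P = Re(S) = 11.29 W.
Step 8 — Reactive power: Q = Im(S) = 6.518 VAR.
Step 9 — Apparent power: |S| = 13.04 VA.
Step 10 — Power factor: PF = P/|S| = 0.866 (lagging).

(a) P = 11.29 W  (b) Q = 6.518 VAR  (c) S = 13.04 VA  (d) PF = 0.866 (lagging)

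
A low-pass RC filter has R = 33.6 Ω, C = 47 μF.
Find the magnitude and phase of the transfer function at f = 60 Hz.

Step 1 — Angular frequency: ω = 2π·60 = 377 rad/s.
Step 2 — Transfer function: H(jω) = 1/(1 + jωRC).
Step 3 — Denominator: 1 + jωRC = 1 + j·377·33.6·4.7e-05 = 1 + j0.5953.
Step 4 — H = 0.7383 - j0.4396.
Step 5 — Magnitude: |H| = 0.8593 (-1.3 dB); phase: φ = -30.8°.

|H| = 0.8593 (-1.3 dB), φ = -30.8°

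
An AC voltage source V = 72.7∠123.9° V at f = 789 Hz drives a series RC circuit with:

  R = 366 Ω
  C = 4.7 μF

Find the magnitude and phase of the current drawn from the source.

Step 1 — Angular frequency: ω = 2π·f = 2π·789 = 4957 rad/s.
Step 2 — Component impedances:
  R: Z = R = 366 Ω
  C: Z = 1/(jωC) = -j/(ω·C) = 0 - j42.92 Ω
Step 3 — Series combination: Z_total = R + C = 366 - j42.92 Ω = 368.5∠-6.7° Ω.
Step 4 — Source phasor: V = 72.7∠123.9° V = -40.55 + j60.34 V.
Step 5 — Ohm's law: I = V / Z_total = (-40.55 + j60.34) / (366 - j42.92) = -0.1284 + j0.1498 A.
Step 6 — Convert to polar: |I| = 0.1973 A, ∠I = 130.6°.

I = 0.1973∠130.6° A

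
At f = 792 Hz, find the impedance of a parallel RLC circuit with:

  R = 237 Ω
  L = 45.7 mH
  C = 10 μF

Step 1 — Angular frequency: ω = 2π·f = 2π·792 = 4976 rad/s.
Step 2 — Component impedances:
  R: Z = R = 237 Ω
  L: Z = jωL = j·4976·0.0457 = 0 + j227.4 Ω
  C: Z = 1/(jωC) = -j/(ω·C) = 0 - j20.1 Ω
Step 3 — Parallel combination: 1/Z_total = 1/R + 1/L + 1/C; Z_total = 2.033 - j21.85 Ω = 21.95∠-84.7° Ω.

Z = 2.033 - j21.85 Ω = 21.95∠-84.7° Ω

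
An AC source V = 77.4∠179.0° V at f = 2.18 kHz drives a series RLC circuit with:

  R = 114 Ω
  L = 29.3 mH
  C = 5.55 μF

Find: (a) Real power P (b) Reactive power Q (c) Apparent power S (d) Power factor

Step 1 — Angular frequency: ω = 2π·f = 2π·2180 = 1.37e+04 rad/s.
Step 2 — Component impedances:
  R: Z = R = 114 Ω
  L: Z = jωL = j·1.37e+04·0.0293 = 0 + j401.3 Ω
  C: Z = 1/(jωC) = -j/(ω·C) = 0 - j13.15 Ω
Step 3 — Series combination: Z_total = R + L + C = 114 + j388.2 Ω = 404.6∠73.6° Ω.
Step 4 — Source phasor: V = 77.4∠179.0° V = -77.39 + j1.351 V.
Step 5 — Current: I = V / Z = -0.0507 + j0.1845 A = 0.1913∠105.4° A.
Step 6 — Complex power: S = V·I* = 4.173 + j14.21 VA.
Step 7 — Real power: P = Re(S) = 4.173 W.
Step 8 — Reactive power: Q = Im(S) = 14.21 VAR.
Step 9 — Apparent power: |S| = 14.81 VA.
Step 10 — Power factor: PF = P/|S| = 0.2818 (lagging).

(a) P = 4.173 W  (b) Q = 14.21 VAR  (c) S = 14.81 VA  (d) PF = 0.2818 (lagging)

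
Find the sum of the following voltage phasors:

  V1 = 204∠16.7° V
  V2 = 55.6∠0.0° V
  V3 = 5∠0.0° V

Step 1 — Convert each phasor to rectangular form:
  V1 = 204·(cos(16.7°) + j·sin(16.7°)) = 195.4 + j58.62 V
  V2 = 55.6·(cos(0.0°) + j·sin(0.0°)) = 55.6 V
  V3 = 5·(cos(0.0°) + j·sin(0.0°)) = 5 V
Step 2 — Sum components: V_total = 256 + j58.62 V.
Step 3 — Convert to polar: |V_total| = 262.6 V, ∠V_total = 12.9°.

V_total = 262.6∠12.9° V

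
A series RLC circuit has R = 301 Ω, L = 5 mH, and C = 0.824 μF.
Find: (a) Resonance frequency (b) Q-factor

Step 1 — Resonance condition Im(Z)=0 gives ω₀ = 1/√(LC).
Step 2 — ω₀ = 1/√(0.005·8.24e-07) = 1.558e+04 rad/s.
Step 3 — f₀ = ω₀/(2π) = 2480 Hz.
Step 4 — Series Q: Q = ω₀L/R = 1.558e+04·0.005/301 = 0.2588.

(a) f₀ = 2480 Hz  (b) Q = 0.2588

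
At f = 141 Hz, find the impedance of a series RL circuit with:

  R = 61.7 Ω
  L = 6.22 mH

Step 1 — Angular frequency: ω = 2π·f = 2π·141 = 885.9 rad/s.
Step 2 — Component impedances:
  R: Z = R = 61.7 Ω
  L: Z = jωL = j·885.9·0.00622 = 0 + j5.51 Ω
Step 3 — Series combination: Z_total = R + L = 61.7 + j5.51 Ω = 61.95∠5.1° Ω.

Z = 61.7 + j5.51 Ω = 61.95∠5.1° Ω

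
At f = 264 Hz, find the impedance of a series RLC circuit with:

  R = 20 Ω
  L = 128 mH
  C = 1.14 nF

Step 1 — Angular frequency: ω = 2π·f = 2π·264 = 1659 rad/s.
Step 2 — Component impedances:
  R: Z = R = 20 Ω
  L: Z = jωL = j·1659·0.128 = 0 + j212.3 Ω
  C: Z = 1/(jωC) = -j/(ω·C) = 0 - j5.288e+05 Ω
Step 3 — Series combination: Z_total = R + L + C = 20 - j5.286e+05 Ω = 5.286e+05∠-90.0° Ω.

Z = 20 - j5.286e+05 Ω = 5.286e+05∠-90.0° Ω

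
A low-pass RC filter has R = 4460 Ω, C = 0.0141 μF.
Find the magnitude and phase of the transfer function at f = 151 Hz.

Step 1 — Angular frequency: ω = 2π·151 = 948.8 rad/s.
Step 2 — Transfer function: H(jω) = 1/(1 + jωRC).
Step 3 — Denominator: 1 + jωRC = 1 + j·948.8·4460·1.41e-08 = 1 + j0.05966.
Step 4 — H = 0.9965 - j0.05945.
Step 5 — Magnitude: |H| = 0.9982 (-0.0 dB); phase: φ = -3.4°.

|H| = 0.9982 (-0.0 dB), φ = -3.4°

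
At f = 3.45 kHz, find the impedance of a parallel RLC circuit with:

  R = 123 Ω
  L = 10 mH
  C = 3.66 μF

Step 1 — Angular frequency: ω = 2π·f = 2π·3450 = 2.168e+04 rad/s.
Step 2 — Component impedances:
  R: Z = R = 123 Ω
  L: Z = jωL = j·2.168e+04·0.01 = 0 + j216.8 Ω
  C: Z = 1/(jωC) = -j/(ω·C) = 0 - j12.6 Ω
Step 3 — Parallel combination: 1/Z_total = 1/R + 1/L + 1/C; Z_total = 1.439 - j13.23 Ω = 13.3∠-83.8° Ω.

Z = 1.439 - j13.23 Ω = 13.3∠-83.8° Ω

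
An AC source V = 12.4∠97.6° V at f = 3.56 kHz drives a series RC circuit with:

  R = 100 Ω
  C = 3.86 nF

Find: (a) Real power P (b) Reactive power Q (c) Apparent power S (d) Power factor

Step 1 — Angular frequency: ω = 2π·f = 2π·3560 = 2.237e+04 rad/s.
Step 2 — Component impedances:
  R: Z = R = 100 Ω
  C: Z = 1/(jωC) = -j/(ω·C) = 0 - j1.158e+04 Ω
Step 3 — Series combination: Z_total = R + C = 100 - j1.158e+04 Ω = 1.158e+04∠-89.5° Ω.
Step 4 — Source phasor: V = 12.4∠97.6° V = -1.64 + j12.29 V.
Step 5 — Current: I = V / Z = -0.001062 - j0.0001324 A = 0.001071∠-172.9° A.
Step 6 — Complex power: S = V·I* = 0.0001146 - j0.01327 VA.
Step 7 — Real power: P = Re(S) = 0.0001146 W.
Step 8 — Reactive power: Q = Im(S) = -0.01327 VAR.
Step 9 — Apparent power: |S| = 0.01328 VA.
Step 10 — Power factor: PF = P/|S| = 0.008634 (leading).

(a) P = 0.0001146 W  (b) Q = -0.01327 VAR  (c) S = 0.01328 VA  (d) PF = 0.008634 (leading)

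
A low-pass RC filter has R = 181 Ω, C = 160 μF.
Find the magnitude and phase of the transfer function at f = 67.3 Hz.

Step 1 — Angular frequency: ω = 2π·67.3 = 422.9 rad/s.
Step 2 — Transfer function: H(jω) = 1/(1 + jωRC).
Step 3 — Denominator: 1 + jωRC = 1 + j·422.9·181·0.00016 = 1 + j12.25.
Step 4 — H = 0.006624 - j0.08112.
Step 5 — Magnitude: |H| = 0.08139 (-21.8 dB); phase: φ = -85.3°.

|H| = 0.08139 (-21.8 dB), φ = -85.3°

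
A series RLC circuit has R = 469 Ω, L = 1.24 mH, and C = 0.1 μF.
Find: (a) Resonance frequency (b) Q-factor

Step 1 — Resonance condition Im(Z)=0 gives ω₀ = 1/√(LC).
Step 2 — ω₀ = 1/√(0.00124·1e-07) = 8.98e+04 rad/s.
Step 3 — f₀ = ω₀/(2π) = 1.429e+04 Hz.
Step 4 — Series Q: Q = ω₀L/R = 8.98e+04·0.00124/469 = 0.2374.

(a) f₀ = 1.429e+04 Hz  (b) Q = 0.2374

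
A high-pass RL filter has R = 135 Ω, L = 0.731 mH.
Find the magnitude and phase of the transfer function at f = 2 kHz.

Step 1 — Angular frequency: ω = 2π·2000 = 1.257e+04 rad/s.
Step 2 — Transfer function: H(jω) = jωL/(R + jωL).
Step 3 — Numerator jωL = j·9.186; denominator R + jωL = 135 + j9.186.
Step 4 — H = 0.004609 + j0.06773.
Step 5 — Magnitude: |H| = 0.06789 (-23.4 dB); phase: φ = 86.1°.

|H| = 0.06789 (-23.4 dB), φ = 86.1°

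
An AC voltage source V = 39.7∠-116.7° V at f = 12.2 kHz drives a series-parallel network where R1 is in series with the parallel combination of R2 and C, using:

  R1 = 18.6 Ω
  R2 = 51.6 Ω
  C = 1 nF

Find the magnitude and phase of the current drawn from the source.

Step 1 — Angular frequency: ω = 2π·f = 2π·1.22e+04 = 7.665e+04 rad/s.
Step 2 — Component impedances:
  R1: Z = R = 18.6 Ω
  R2: Z = R = 51.6 Ω
  C: Z = 1/(jωC) = -j/(ω·C) = 0 - j1.305e+04 Ω
Step 3 — Parallel branch: R2 || C = 1/(1/R2 + 1/C) = 51.6 - j0.2041 Ω.
Step 4 — Series with R1: Z_total = R1 + (R2 || C) = 70.2 - j0.2041 Ω = 70.2∠-0.2° Ω.
Step 5 — Source phasor: V = 39.7∠-116.7° V = -17.84 - j35.47 V.
Step 6 — Ohm's law: I = V / Z_total = (-17.84 - j35.47) / (70.2 - j0.2041) = -0.2526 - j0.506 A.
Step 7 — Convert to polar: |I| = 0.5655 A, ∠I = -116.5°.

I = 0.5655∠-116.5° A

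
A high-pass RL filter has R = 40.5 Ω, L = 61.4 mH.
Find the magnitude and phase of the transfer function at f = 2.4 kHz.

Step 1 — Angular frequency: ω = 2π·2400 = 1.508e+04 rad/s.
Step 2 — Transfer function: H(jω) = jωL/(R + jωL).
Step 3 — Numerator jωL = j·925.9; denominator R + jωL = 40.5 + j925.9.
Step 4 — H = 0.9981 + j0.04366.
Step 5 — Magnitude: |H| = 0.999 (-0.0 dB); phase: φ = 2.5°.

|H| = 0.999 (-0.0 dB), φ = 2.5°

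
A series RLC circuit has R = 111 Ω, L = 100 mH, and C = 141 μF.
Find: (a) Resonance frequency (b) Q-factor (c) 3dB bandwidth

Step 1 — Resonance: ω₀ = 1/√(LC) = 1/√(0.1·0.000141) = 266.3 rad/s.
Step 2 — f₀ = ω₀/(2π) = 42.38 Hz.
Step 3 — Series Q: Q = ω₀L/R = 266.3·0.1/111 = 0.2399.
Step 4 — Bandwidth: Δω = ω₀/Q = 1110 rad/s; BW = Δω/(2π) = 176.7 Hz.

(a) f₀ = 42.38 Hz  (b) Q = 0.2399  (c) BW = 176.7 Hz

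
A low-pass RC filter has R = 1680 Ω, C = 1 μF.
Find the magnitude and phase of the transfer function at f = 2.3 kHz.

Step 1 — Angular frequency: ω = 2π·2300 = 1.445e+04 rad/s.
Step 2 — Transfer function: H(jω) = 1/(1 + jωRC).
Step 3 — Denominator: 1 + jωRC = 1 + j·1.445e+04·1680·1e-06 = 1 + j24.28.
Step 4 — H = 0.001694 - j0.04112.
Step 5 — Magnitude: |H| = 0.04115 (-27.7 dB); phase: φ = -87.6°.

|H| = 0.04115 (-27.7 dB), φ = -87.6°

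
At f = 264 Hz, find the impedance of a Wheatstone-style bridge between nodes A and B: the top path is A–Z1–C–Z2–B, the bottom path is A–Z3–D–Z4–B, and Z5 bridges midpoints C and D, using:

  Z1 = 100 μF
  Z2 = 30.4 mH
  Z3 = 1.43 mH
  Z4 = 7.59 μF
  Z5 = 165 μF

Step 1 — Angular frequency: ω = 2π·f = 2π·264 = 1659 rad/s.
Step 2 — Component impedances:
  Z1: Z = 1/(jωC) = -j/(ω·C) = 0 - j6.029 Ω
  Z2: Z = jωL = j·1659·0.0304 = 0 + j50.43 Ω
  Z3: Z = jωL = j·1659·0.00143 = 0 + j2.372 Ω
  Z4: Z = 1/(jωC) = -j/(ω·C) = 0 - j79.43 Ω
  Z5: Z = 1/(jωC) = -j/(ω·C) = 0 - j3.654 Ω
Step 3 — Bridge requires nodal analysis (the Z5 bridge couples midpoints C and D, so the two paths cannot be reduced to a simple series/parallel combination). Setting node B to ground and injecting 1 A at node A, the 3-node admittance system at A, C, D solves to V_A = Z_AB = 0 + j122.3 Ω = 122.3∠90.0° Ω.

Z = 0 + j122.3 Ω = 122.3∠90.0° Ω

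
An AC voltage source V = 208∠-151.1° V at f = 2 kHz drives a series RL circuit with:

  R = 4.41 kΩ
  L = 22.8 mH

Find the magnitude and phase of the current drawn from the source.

Step 1 — Angular frequency: ω = 2π·f = 2π·2000 = 1.257e+04 rad/s.
Step 2 — Component impedances:
  R: Z = R = 4410 Ω
  L: Z = jωL = j·1.257e+04·0.0228 = 0 + j286.5 Ω
Step 3 — Series combination: Z_total = R + L = 4410 + j286.5 Ω = 4419∠3.7° Ω.
Step 4 — Source phasor: V = 208∠-151.1° V = -182.1 - j100.5 V.
Step 5 — Ohm's law: I = V / Z_total = (-182.1 - j100.5) / (4410 + j286.5) = -0.04259 - j0.02003 A.
Step 6 — Convert to polar: |I| = 0.04707 A, ∠I = -154.8°.

I = 0.04707∠-154.8° A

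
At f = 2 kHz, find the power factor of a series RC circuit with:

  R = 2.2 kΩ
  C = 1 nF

Step 1 — Angular frequency: ω = 2π·f = 2π·2000 = 1.257e+04 rad/s.
Step 2 — Component impedances:
  R: Z = R = 2200 Ω
  C: Z = 1/(jωC) = -j/(ω·C) = 0 - j7.958e+04 Ω
Step 3 — Series combination: Z_total = R + C = 2200 - j7.958e+04 Ω = 7.961e+04∠-88.4° Ω.
Step 4 — Power factor: PF = cos(φ) = Re(Z)/|Z| = 2200/79608 = 0.02764.
Step 5 — Type: Im(Z) = -7.958e+04 ⇒ leading (phase φ = -88.4°).

PF = 0.02764 (leading, φ = -88.4°)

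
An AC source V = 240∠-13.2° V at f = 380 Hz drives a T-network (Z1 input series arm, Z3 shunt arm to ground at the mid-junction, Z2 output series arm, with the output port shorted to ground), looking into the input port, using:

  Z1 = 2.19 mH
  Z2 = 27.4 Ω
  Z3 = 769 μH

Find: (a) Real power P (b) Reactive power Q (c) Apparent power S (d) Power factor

Step 1 — Angular frequency: ω = 2π·f = 2π·380 = 2388 rad/s.
Step 2 — Component impedances:
  Z1: Z = jωL = j·2388·0.00219 = 0 + j5.229 Ω
  Z2: Z = R = 27.4 Ω
  Z3: Z = jωL = j·2388·0.000769 = 0 + j1.836 Ω
Step 3 — With the output port shorted to ground, the output series arm Z2 runs from the junction to ground; the shunt arm Z3 also runs from the junction to ground. They appear in parallel: Z3 || Z2 = 0.1225 + j1.828 Ω.
Step 4 — Series with input arm Z1: Z_in = Z1 + (Z3 || Z2) = 0.1225 + j7.057 Ω = 7.058∠89.0° Ω.
Step 5 — Source phasor: V = 240∠-13.2° V = 233.7 - j54.8 V.
Step 6 — Current: I = V / Z = -7.189 - j33.24 A = 34∠-102.2° A.
Step 7 — Complex power: S = V·I* = 141.6 + j8160 VA.
Step 8 — Real power: P = Re(S) = 141.6 W.
Step 9 — Reactive power: Q = Im(S) = 8160 VAR.
Step 10 — Apparent power: |S| = 8161 VA.
Step 11 — Power factor: PF = P/|S| = 0.01735 (lagging).

(a) P = 141.6 W  (b) Q = 8160 VAR  (c) S = 8161 VA  (d) PF = 0.01735 (lagging)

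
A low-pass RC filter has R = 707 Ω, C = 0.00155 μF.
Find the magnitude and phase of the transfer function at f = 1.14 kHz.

Step 1 — Angular frequency: ω = 2π·1140 = 7163 rad/s.
Step 2 — Transfer function: H(jω) = 1/(1 + jωRC).
Step 3 — Denominator: 1 + jωRC = 1 + j·7163·707·1.55e-09 = 1 + j0.007849.
Step 4 — H = 0.9999 - j0.007849.
Step 5 — Magnitude: |H| = 1 (-0.0 dB); phase: φ = -0.4°.

|H| = 1 (-0.0 dB), φ = -0.4°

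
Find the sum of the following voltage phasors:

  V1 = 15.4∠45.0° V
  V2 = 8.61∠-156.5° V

Step 1 — Convert each phasor to rectangular form:
  V1 = 15.4·(cos(45.0°) + j·sin(45.0°)) = 10.89 + j10.89 V
  V2 = 8.61·(cos(-156.5°) + j·sin(-156.5°)) = -7.896 - j3.433 V
Step 2 — Sum components: V_total = 2.994 + j7.456 V.
Step 3 — Convert to polar: |V_total| = 8.035 V, ∠V_total = 68.1°.

V_total = 8.035∠68.1° V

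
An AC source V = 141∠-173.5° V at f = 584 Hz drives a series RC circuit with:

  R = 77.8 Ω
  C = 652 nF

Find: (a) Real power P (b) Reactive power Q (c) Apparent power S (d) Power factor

Step 1 — Angular frequency: ω = 2π·f = 2π·584 = 3669 rad/s.
Step 2 — Component impedances:
  R: Z = R = 77.8 Ω
  C: Z = 1/(jωC) = -j/(ω·C) = 0 - j418 Ω
Step 3 — Series combination: Z_total = R + C = 77.8 - j418 Ω = 425.2∠-79.5° Ω.
Step 4 — Source phasor: V = 141∠-173.5° V = -140.1 - j15.96 V.
Step 5 — Current: I = V / Z = -0.02339 - j0.3308 A = 0.3316∠-94.0° A.
Step 6 — Complex power: S = V·I* = 8.557 - j45.97 VA.
Step 7 — Real power: P = Re(S) = 8.557 W.
Step 8 — Reactive power: Q = Im(S) = -45.97 VAR.
Step 9 — Apparent power: |S| = 46.76 VA.
Step 10 — Power factor: PF = P/|S| = 0.183 (leading).

(a) P = 8.557 W  (b) Q = -45.97 VAR  (c) S = 46.76 VA  (d) PF = 0.183 (leading)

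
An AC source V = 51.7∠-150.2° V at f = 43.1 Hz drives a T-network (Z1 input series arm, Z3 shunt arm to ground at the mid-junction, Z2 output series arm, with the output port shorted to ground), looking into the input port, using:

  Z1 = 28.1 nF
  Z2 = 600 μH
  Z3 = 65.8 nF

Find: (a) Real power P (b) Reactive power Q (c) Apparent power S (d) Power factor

Step 1 — Angular frequency: ω = 2π·f = 2π·43.1 = 270.8 rad/s.
Step 2 — Component impedances:
  Z1: Z = 1/(jωC) = -j/(ω·C) = 0 - j1.314e+05 Ω
  Z2: Z = jωL = j·270.8·0.0006 = 0 + j0.1625 Ω
  Z3: Z = 1/(jωC) = -j/(ω·C) = 0 - j5.612e+04 Ω
Step 3 — With the output port shorted to ground, the output series arm Z2 runs from the junction to ground; the shunt arm Z3 also runs from the junction to ground. They appear in parallel: Z3 || Z2 = 0 + j0.1625 Ω.
Step 4 — Series with input arm Z1: Z_in = Z1 + (Z3 || Z2) = 0 - j1.314e+05 Ω = 1.314e+05∠-90.0° Ω.
Step 5 — Source phasor: V = 51.7∠-150.2° V = -44.86 - j25.69 V.
Step 6 — Current: I = V / Z = 0.0001955 - j0.0003414 A = 0.0003934∠-60.2° A.
Step 7 — Complex power: S = V·I* = 0 - j0.02034 VA.
Step 8 — Real power: P = Re(S) = 0 W.
Step 9 — Reactive power: Q = Im(S) = -0.02034 VAR.
Step 10 — Apparent power: |S| = 0.02034 VA.
Step 11 — Power factor: PF = P/|S| = 0 (leading).

(a) P = 0 W  (b) Q = -0.02034 VAR  (c) S = 0.02034 VA  (d) PF = 0 (leading)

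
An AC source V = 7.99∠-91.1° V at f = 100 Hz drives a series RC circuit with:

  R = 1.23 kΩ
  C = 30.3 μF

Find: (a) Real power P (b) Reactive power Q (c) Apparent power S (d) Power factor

Step 1 — Angular frequency: ω = 2π·f = 2π·100 = 628.3 rad/s.
Step 2 — Component impedances:
  R: Z = R = 1230 Ω
  C: Z = 1/(jωC) = -j/(ω·C) = 0 - j52.53 Ω
Step 3 — Series combination: Z_total = R + C = 1230 - j52.53 Ω = 1231∠-2.4° Ω.
Step 4 — Source phasor: V = 7.99∠-91.1° V = -0.1534 - j7.989 V.
Step 5 — Current: I = V / Z = 0.0001524 - j0.006488 A = 0.00649∠-88.7° A.
Step 6 — Complex power: S = V·I* = 0.05181 - j0.002212 VA.
Step 7 — Real power: P = Re(S) = 0.05181 W.
Step 8 — Reactive power: Q = Im(S) = -0.002212 VAR.
Step 9 — Apparent power: |S| = 0.05186 VA.
Step 10 — Power factor: PF = P/|S| = 0.9991 (leading).

(a) P = 0.05181 W  (b) Q = -0.002212 VAR  (c) S = 0.05186 VA  (d) PF = 0.9991 (leading)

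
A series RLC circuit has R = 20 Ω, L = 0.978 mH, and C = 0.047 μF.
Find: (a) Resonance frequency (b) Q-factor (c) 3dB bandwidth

Step 1 — Resonance: ω₀ = 1/√(LC) = 1/√(0.000978·4.7e-08) = 1.475e+05 rad/s.
Step 2 — f₀ = ω₀/(2π) = 2.347e+04 Hz.
Step 3 — Series Q: Q = ω₀L/R = 1.475e+05·0.000978/20 = 7.213.
Step 4 — Bandwidth: Δω = ω₀/Q = 2.045e+04 rad/s; BW = Δω/(2π) = 3255 Hz.

(a) f₀ = 2.347e+04 Hz  (b) Q = 7.213  (c) BW = 3255 Hz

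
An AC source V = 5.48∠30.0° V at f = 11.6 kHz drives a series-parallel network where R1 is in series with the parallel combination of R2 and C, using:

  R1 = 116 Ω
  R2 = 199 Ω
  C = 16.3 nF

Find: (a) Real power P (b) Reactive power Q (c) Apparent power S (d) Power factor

Step 1 — Angular frequency: ω = 2π·f = 2π·1.16e+04 = 7.288e+04 rad/s.
Step 2 — Component impedances:
  R1: Z = R = 116 Ω
  R2: Z = R = 199 Ω
  C: Z = 1/(jωC) = -j/(ω·C) = 0 - j841.7 Ω
Step 3 — Parallel branch: R2 || C = 1/(1/R2 + 1/C) = 188.5 - j44.56 Ω.
Step 4 — Series with R1: Z_total = R1 + (R2 || C) = 304.5 - j44.56 Ω = 307.7∠-8.3° Ω.
Step 5 — Source phasor: V = 5.48∠30.0° V = 4.746 + j2.74 V.
Step 6 — Current: I = V / Z = 0.01397 + j0.01104 A = 0.01781∠38.3° A.
Step 7 — Complex power: S = V·I* = 0.09656 - j0.01413 VA.
Step 8 — Real power: P = Re(S) = 0.09656 W.
Step 9 — Reactive power: Q = Im(S) = -0.01413 VAR.
Step 10 — Apparent power: |S| = 0.09759 VA.
Step 11 — Power factor: PF = P/|S| = 0.9895 (leading).

(a) P = 0.09656 W  (b) Q = -0.01413 VAR  (c) S = 0.09759 VA  (d) PF = 0.9895 (leading)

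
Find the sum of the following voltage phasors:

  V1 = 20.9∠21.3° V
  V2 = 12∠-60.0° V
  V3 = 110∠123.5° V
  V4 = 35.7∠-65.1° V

Step 1 — Convert each phasor to rectangular form:
  V1 = 20.9·(cos(21.3°) + j·sin(21.3°)) = 19.47 + j7.592 V
  V2 = 12·(cos(-60.0°) + j·sin(-60.0°)) = 6 - j10.39 V
  V3 = 110·(cos(123.5°) + j·sin(123.5°)) = -60.71 + j91.73 V
  V4 = 35.7·(cos(-65.1°) + j·sin(-65.1°)) = 15.03 - j32.38 V
Step 2 — Sum components: V_total = -20.21 + j56.55 V.
Step 3 — Convert to polar: |V_total| = 60.05 V, ∠V_total = 109.7°.

V_total = 60.05∠109.7° V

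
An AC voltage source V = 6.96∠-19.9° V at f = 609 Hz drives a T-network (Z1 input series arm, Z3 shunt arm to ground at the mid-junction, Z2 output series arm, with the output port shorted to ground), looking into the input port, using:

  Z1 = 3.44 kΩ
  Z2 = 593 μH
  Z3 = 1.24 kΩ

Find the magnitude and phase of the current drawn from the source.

Step 1 — Angular frequency: ω = 2π·f = 2π·609 = 3826 rad/s.
Step 2 — Component impedances:
  Z1: Z = R = 3440 Ω
  Z2: Z = jωL = j·3826·0.000593 = 0 + j2.269 Ω
  Z3: Z = R = 1240 Ω
Step 3 — With the output port shorted to ground, the output series arm Z2 runs from the junction to ground; the shunt arm Z3 also runs from the junction to ground. They appear in parallel: Z3 || Z2 = 0.004152 + j2.269 Ω.
Step 4 — Series with input arm Z1: Z_in = Z1 + (Z3 || Z2) = 3440 + j2.269 Ω = 3440∠0.0° Ω.
Step 5 — Source phasor: V = 6.96∠-19.9° V = 6.544 - j2.369 V.
Step 6 — Ohm's law: I = V / Z_total = (6.544 - j2.369) / (3440 + j2.269) = 0.001902 - j0.0006899 A.
Step 7 — Convert to polar: |I| = 0.002023 A, ∠I = -19.9°.

I = 0.002023∠-19.9° A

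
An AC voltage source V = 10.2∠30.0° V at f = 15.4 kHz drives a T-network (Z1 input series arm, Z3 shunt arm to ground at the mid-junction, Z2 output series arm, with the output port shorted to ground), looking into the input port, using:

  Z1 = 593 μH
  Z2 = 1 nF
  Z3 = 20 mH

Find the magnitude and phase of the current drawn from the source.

Step 1 — Angular frequency: ω = 2π·f = 2π·1.54e+04 = 9.676e+04 rad/s.
Step 2 — Component impedances:
  Z1: Z = jωL = j·9.676e+04·0.000593 = 0 + j57.38 Ω
  Z2: Z = 1/(jωC) = -j/(ω·C) = 0 - j1.033e+04 Ω
  Z3: Z = jωL = j·9.676e+04·0.02 = 0 + j1935 Ω
Step 3 — With the output port shorted to ground, the output series arm Z2 runs from the junction to ground; the shunt arm Z3 also runs from the junction to ground. They appear in parallel: Z3 || Z2 = 0 + j2381 Ω.
Step 4 — Series with input arm Z1: Z_in = Z1 + (Z3 || Z2) = 0 + j2438 Ω = 2438∠90.0° Ω.
Step 5 — Source phasor: V = 10.2∠30.0° V = 8.833 + j5.1 V.
Step 6 — Ohm's law: I = V / Z_total = (8.833 + j5.1) / (0 + j2438) = 0.002091 - j0.003623 A.
Step 7 — Convert to polar: |I| = 0.004183 A, ∠I = -60.0°.

I = 0.004183∠-60.0° A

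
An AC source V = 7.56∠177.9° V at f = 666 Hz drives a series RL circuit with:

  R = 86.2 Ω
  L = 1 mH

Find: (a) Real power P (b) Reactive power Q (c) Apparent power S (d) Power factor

Step 1 — Angular frequency: ω = 2π·f = 2π·666 = 4185 rad/s.
Step 2 — Component impedances:
  R: Z = R = 86.2 Ω
  L: Z = jωL = j·4185·0.001 = 0 + j4.185 Ω
Step 3 — Series combination: Z_total = R + L = 86.2 + j4.185 Ω = 86.3∠2.8° Ω.
Step 4 — Source phasor: V = 7.56∠177.9° V = -7.555 + j0.277 V.
Step 5 — Current: I = V / Z = -0.08728 + j0.007451 A = 0.0876∠175.1° A.
Step 6 — Complex power: S = V·I* = 0.6615 + j0.03211 VA.
Step 7 — Real power: P = Re(S) = 0.6615 W.
Step 8 — Reactive power: Q = Im(S) = 0.03211 VAR.
Step 9 — Apparent power: |S| = 0.6623 VA.
Step 10 — Power factor: PF = P/|S| = 0.9988 (lagging).

(a) P = 0.6615 W  (b) Q = 0.03211 VAR  (c) S = 0.6623 VA  (d) PF = 0.9988 (lagging)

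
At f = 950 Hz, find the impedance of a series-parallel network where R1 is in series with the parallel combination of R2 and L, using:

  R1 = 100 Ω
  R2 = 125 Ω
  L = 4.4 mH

Step 1 — Angular frequency: ω = 2π·f = 2π·950 = 5969 rad/s.
Step 2 — Component impedances:
  R1: Z = R = 100 Ω
  R2: Z = R = 125 Ω
  L: Z = jωL = j·5969·0.0044 = 0 + j26.26 Ω
Step 3 — Parallel branch: R2 || L = 1/(1/R2 + 1/L) = 5.285 + j25.15 Ω.
Step 4 — Series with R1: Z_total = R1 + (R2 || L) = 105.3 + j25.15 Ω = 108.2∠13.4° Ω.

Z = 105.3 + j25.15 Ω = 108.2∠13.4° Ω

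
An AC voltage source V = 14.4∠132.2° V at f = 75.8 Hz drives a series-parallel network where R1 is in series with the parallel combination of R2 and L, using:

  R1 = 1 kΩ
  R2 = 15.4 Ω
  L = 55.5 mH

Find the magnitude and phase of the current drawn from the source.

Step 1 — Angular frequency: ω = 2π·f = 2π·75.8 = 476.3 rad/s.
Step 2 — Component impedances:
  R1: Z = R = 1000 Ω
  R2: Z = R = 15.4 Ω
  L: Z = jωL = j·476.3·0.0555 = 0 + j26.43 Ω
Step 3 — Parallel branch: R2 || L = 1/(1/R2 + 1/L) = 11.5 + j6.699 Ω.
Step 4 — Series with R1: Z_total = R1 + (R2 || L) = 1011 + j6.699 Ω = 1012∠0.4° Ω.
Step 5 — Source phasor: V = 14.4∠132.2° V = -9.673 + j10.67 V.
Step 6 — Ohm's law: I = V / Z_total = (-9.673 + j10.67) / (1011 + j6.699) = -0.009493 + j0.01061 A.
Step 7 — Convert to polar: |I| = 0.01424 A, ∠I = 131.8°.

I = 0.01424∠131.8° A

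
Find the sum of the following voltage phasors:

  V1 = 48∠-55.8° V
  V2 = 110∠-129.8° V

Step 1 — Convert each phasor to rectangular form:
  V1 = 48·(cos(-55.8°) + j·sin(-55.8°)) = 26.98 - j39.7 V
  V2 = 110·(cos(-129.8°) + j·sin(-129.8°)) = -70.41 - j84.51 V
Step 2 — Sum components: V_total = -43.43 - j124.2 V.
Step 3 — Convert to polar: |V_total| = 131.6 V, ∠V_total = -109.3°.

V_total = 131.6∠-109.3° V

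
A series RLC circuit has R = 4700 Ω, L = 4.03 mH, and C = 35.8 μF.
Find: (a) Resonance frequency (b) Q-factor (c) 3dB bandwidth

Step 1 — Resonance: ω₀ = 1/√(LC) = 1/√(0.00403·3.58e-05) = 2633 rad/s.
Step 2 — f₀ = ω₀/(2π) = 419 Hz.
Step 3 — Series Q: Q = ω₀L/R = 2633·0.00403/4700 = 0.002257.
Step 4 — Bandwidth: Δω = ω₀/Q = 1.166e+06 rad/s; BW = Δω/(2π) = 1.856e+05 Hz.

(a) f₀ = 419 Hz  (b) Q = 0.002257  (c) BW = 1.856e+05 Hz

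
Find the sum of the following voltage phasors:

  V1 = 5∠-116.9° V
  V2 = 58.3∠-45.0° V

Step 1 — Convert each phasor to rectangular form:
  V1 = 5·(cos(-116.9°) + j·sin(-116.9°)) = -2.262 - j4.459 V
  V2 = 58.3·(cos(-45.0°) + j·sin(-45.0°)) = 41.22 - j41.22 V
Step 2 — Sum components: V_total = 38.96 - j45.68 V.
Step 3 — Convert to polar: |V_total| = 60.04 V, ∠V_total = -49.5°.

V_total = 60.04∠-49.5° V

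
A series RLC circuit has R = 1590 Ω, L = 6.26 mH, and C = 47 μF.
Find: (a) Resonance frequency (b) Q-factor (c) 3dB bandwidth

Step 1 — Resonance condition Im(Z)=0 gives ω₀ = 1/√(LC).
Step 2 — ω₀ = 1/√(0.00626·4.7e-05) = 1844 rad/s.
Step 3 — f₀ = ω₀/(2π) = 293.4 Hz.
Step 4 — Series Q: Q = ω₀L/R = 1844·0.00626/1590 = 0.007258.
Step 5 — 3dB bandwidth: Δω = ω₀/Q = 2.54e+05 rad/s; BW = Δω/(2π) = 4.042e+04 Hz.

(a) f₀ = 293.4 Hz  (b) Q = 0.007258  (c) BW = 4.042e+04 Hz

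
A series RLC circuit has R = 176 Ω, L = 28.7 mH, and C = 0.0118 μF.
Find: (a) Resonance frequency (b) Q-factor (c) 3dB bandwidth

Step 1 — Resonance condition Im(Z)=0 gives ω₀ = 1/√(LC).
Step 2 — ω₀ = 1/√(0.0287·1.18e-08) = 5.434e+04 rad/s.
Step 3 — f₀ = ω₀/(2π) = 8648 Hz.
Step 4 — Series Q: Q = ω₀L/R = 5.434e+04·0.0287/176 = 8.861.
Step 5 — 3dB bandwidth: Δω = ω₀/Q = 6132 rad/s; BW = Δω/(2π) = 976 Hz.

(a) f₀ = 8648 Hz  (b) Q = 8.861  (c) BW = 976 Hz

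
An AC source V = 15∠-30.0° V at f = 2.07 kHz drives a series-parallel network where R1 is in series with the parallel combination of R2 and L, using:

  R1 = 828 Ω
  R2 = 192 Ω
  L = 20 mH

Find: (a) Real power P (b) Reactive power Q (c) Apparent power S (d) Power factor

Step 1 — Angular frequency: ω = 2π·f = 2π·2070 = 1.301e+04 rad/s.
Step 2 — Component impedances:
  R1: Z = R = 828 Ω
  R2: Z = R = 192 Ω
  L: Z = jωL = j·1.301e+04·0.02 = 0 + j260.1 Ω
Step 3 — Parallel branch: R2 || L = 1/(1/R2 + 1/L) = 124.3 + j91.74 Ω.
Step 4 — Series with R1: Z_total = R1 + (R2 || L) = 952.3 + j91.74 Ω = 956.7∠5.5° Ω.
Step 5 — Source phasor: V = 15∠-30.0° V = 12.99 - j7.5 V.
Step 6 — Current: I = V / Z = 0.01276 - j0.009105 A = 0.01568∠-35.5° A.
Step 7 — Complex power: S = V·I* = 0.2341 + j0.02255 VA.
Step 8 — Real power: P = Re(S) = 0.2341 W.
Step 9 — Reactive power: Q = Im(S) = 0.02255 VAR.
Step 10 — Apparent power: |S| = 0.2352 VA.
Step 11 — Power factor: PF = P/|S| = 0.9954 (lagging).

(a) P = 0.2341 W  (b) Q = 0.02255 VAR  (c) S = 0.2352 VA  (d) PF = 0.9954 (lagging)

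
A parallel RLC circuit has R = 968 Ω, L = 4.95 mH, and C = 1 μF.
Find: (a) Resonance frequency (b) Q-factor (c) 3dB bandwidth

Step 1 — Resonance: ω₀ = 1/√(LC) = 1/√(0.00495·1e-06) = 1.421e+04 rad/s.
Step 2 — f₀ = ω₀/(2π) = 2262 Hz.
Step 3 — Parallel Q: Q = R/(ω₀L) = 968/(1.421e+04·0.00495) = 13.76.
Step 4 — Bandwidth: Δω = ω₀/Q = 1033 rad/s; BW = Δω/(2π) = 164.4 Hz.

(a) f₀ = 2262 Hz  (b) Q = 13.76  (c) BW = 164.4 Hz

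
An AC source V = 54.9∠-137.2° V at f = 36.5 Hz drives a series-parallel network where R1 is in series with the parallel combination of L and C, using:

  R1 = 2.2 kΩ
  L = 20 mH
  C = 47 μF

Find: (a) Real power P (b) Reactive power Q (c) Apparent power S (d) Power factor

Step 1 — Angular frequency: ω = 2π·f = 2π·36.5 = 229.3 rad/s.
Step 2 — Component impedances:
  R1: Z = R = 2200 Ω
  L: Z = jωL = j·229.3·0.02 = 0 + j4.587 Ω
  C: Z = 1/(jωC) = -j/(ω·C) = 0 - j92.77 Ω
Step 3 — Parallel branch: L || C = 1/(1/L + 1/C) = 0 + j4.825 Ω.
Step 4 — Series with R1: Z_total = R1 + (L || C) = 2200 + j4.825 Ω = 2200∠0.1° Ω.
Step 5 — Source phasor: V = 54.9∠-137.2° V = -40.28 - j37.3 V.
Step 6 — Current: I = V / Z = -0.01835 - j0.01691 A = 0.02495∠-137.3° A.
Step 7 — Complex power: S = V·I* = 1.37 + j0.003005 VA.
Step 8 — Real power: P = Re(S) = 1.37 W.
Step 9 — Reactive power: Q = Im(S) = 0.003005 VAR.
Step 10 — Apparent power: |S| = 1.37 VA.
Step 11 — Power factor: PF = P/|S| = 1 (lagging).

(a) P = 1.37 W  (b) Q = 0.003005 VAR  (c) S = 1.37 VA  (d) PF = 1 (lagging)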